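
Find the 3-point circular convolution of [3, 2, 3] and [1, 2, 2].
Use y[k] = Σ_j u[j]·v[(k-j) mod 3]. y[0] = 3×1 + 2×2 + 3×2 = 13; y[1] = 3×2 + 2×1 + 3×2 = 14; y[2] = 3×2 + 2×2 + 3×1 = 13. Result: [13, 14, 13]

[13, 14, 13]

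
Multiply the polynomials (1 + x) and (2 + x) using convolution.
Ascending coefficients: a = [1, 1], b = [2, 1]. c[0] = 1×2 = 2; c[1] = 1×1 + 1×2 = 3; c[2] = 1×1 = 1. Result coefficients: [2, 3, 1] → 2 + 3x + x^2

2 + 3x + x^2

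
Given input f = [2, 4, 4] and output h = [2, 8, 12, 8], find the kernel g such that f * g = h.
Output length 4 = len(f) + len(g) - 1 ⇒ len(g) = 2. Solve g forward using g[k] = (h[k] - Σ_{i≥1} f[i]·g[k-i]) / f[0]: g[0] = h[0] / f[0] = 2 / 2 = 1; g[1] = (h[1] - 4×1) / f[0] = (8 - 4×1) / 2 = 2. So g = [1, 2]. Forward-check [2, 4, 4] * [1, 2]: h[0] = 2×1 = 2; h[1] = 2×2 + 4×1 = 8; h[2] = 4×2 + 4×1 = 12; h[3] = 4×2 = 8 → [2, 8, 12, 8] ✓

[1, 2]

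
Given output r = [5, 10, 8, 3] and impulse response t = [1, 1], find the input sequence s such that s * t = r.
Deconvolve r=[5, 10, 8, 3] by t=[1, 1]. Since t[0]=1, solve forward: s[0] = r[0] / 1 = 5; s[1] = (r[1] - 5×1) / 1 = 5; s[2] = (r[2] - 5×1) / 1 = 3. So s = [5, 5, 3]. Check by forward convolution: r[0] = 5×1 = 5; r[1] = 5×1 + 5×1 = 10; r[2] = 5×1 + 3×1 = 8; r[3] = 3×1 = 3

[5, 5, 3]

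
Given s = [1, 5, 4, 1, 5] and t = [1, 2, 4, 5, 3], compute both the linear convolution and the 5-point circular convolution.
Linear: y_lin[0] = 1×1 = 1; y_lin[1] = 1×2 + 5×1 = 7; y_lin[2] = 1×4 + 5×2 + 4×1 = 18; y_lin[3] = 1×5 + 5×4 + 4×2 + 1×1 = 34; y_lin[4] = 1×3 + 5×5 + 4×4 + 1×2 + 5×1 = 51; y_lin[5] = 5×3 + 4×5 + 1×4 + 5×2 = 49; y_lin[6] = 4×3 + 1×5 + 5×4 = 37; y_lin[7] = 1×3 + 5×5 = 28; y_lin[8] = 5×3 = 15 → [1, 7, 18, 34, 51, 49, 37, 28, 15]. Circular (length 5): y[0] = 1×1 + 5×3 + 4×5 + 1×4 + 5×2 = 50; y[1] = 1×2 + 5×1 + 4×3 + 1×5 + 5×4 = 44; y[2] = 1×4 + 5×2 + 4×1 + 1×3 + 5×5 = 46; y[3] = 1×5 + 5×4 + 4×2 + 1×1 + 5×3 = 49; y[4] = 1×3 + 5×5 + 4×4 + 1×2 + 5×1 = 51 → [50, 44, 46, 49, 51]

Linear: [1, 7, 18, 34, 51, 49, 37, 28, 15], Circular: [50, 44, 46, 49, 51]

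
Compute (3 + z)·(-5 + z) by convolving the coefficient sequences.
Ascending coefficients: a = [3, 1], b = [-5, 1]. c[0] = 3×-5 = -15; c[1] = 3×1 + 1×-5 = -2; c[2] = 1×1 = 1. Result coefficients: [-15, -2, 1] → -15 - 2z + z^2

-15 - 2z + z^2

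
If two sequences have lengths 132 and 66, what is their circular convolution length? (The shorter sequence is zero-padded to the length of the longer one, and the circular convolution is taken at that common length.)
Circular convolution (zero-padding the shorter input) has length max(m, n) = max(132, 66) = 132

132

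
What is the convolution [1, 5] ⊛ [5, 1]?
y[0] = 1×5 = 5; y[1] = 1×1 + 5×5 = 26; y[2] = 5×1 = 5

[5, 26, 5]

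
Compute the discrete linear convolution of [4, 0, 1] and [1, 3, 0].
y[0] = 4×1 = 4; y[1] = 4×3 + 0×1 = 12; y[2] = 4×0 + 0×3 + 1×1 = 1; y[3] = 0×0 + 1×3 = 3; y[4] = 1×0 = 0

[4, 12, 1, 3, 0]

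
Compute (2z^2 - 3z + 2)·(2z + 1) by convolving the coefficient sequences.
Ascending coefficients: a = [2, -3, 2], b = [1, 2]. c[0] = 2×1 = 2; c[1] = 2×2 + -3×1 = 1; c[2] = -3×2 + 2×1 = -4; c[3] = 2×2 = 4. Result coefficients: [2, 1, -4, 4] → 4z^3 - 4z^2 + z + 2

4z^3 - 4z^2 + z + 2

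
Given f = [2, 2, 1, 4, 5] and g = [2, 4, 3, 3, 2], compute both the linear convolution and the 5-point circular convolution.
Linear: y_lin[0] = 2×2 = 4; y_lin[1] = 2×4 + 2×2 = 12; y_lin[2] = 2×3 + 2×4 + 1×2 = 16; y_lin[3] = 2×3 + 2×3 + 1×4 + 4×2 = 24; y_lin[4] = 2×2 + 2×3 + 1×3 + 4×4 + 5×2 = 39; y_lin[5] = 2×2 + 1×3 + 4×3 + 5×4 = 39; y_lin[6] = 1×2 + 4×3 + 5×3 = 29; y_lin[7] = 4×2 + 5×3 = 23; y_lin[8] = 5×2 = 10 → [4, 12, 16, 24, 39, 39, 29, 23, 10]. Circular (length 5): y[0] = 2×2 + 2×2 + 1×3 + 4×3 + 5×4 = 43; y[1] = 2×4 + 2×2 + 1×2 + 4×3 + 5×3 = 41; y[2] = 2×3 + 2×4 + 1×2 + 4×2 + 5×3 = 39; y[3] = 2×3 + 2×3 + 1×4 + 4×2 + 5×2 = 34; y[4] = 2×2 + 2×3 + 1×3 + 4×4 + 5×2 = 39 → [43, 41, 39, 34, 39]

Linear: [4, 12, 16, 24, 39, 39, 29, 23, 10], Circular: [43, 41, 39, 34, 39]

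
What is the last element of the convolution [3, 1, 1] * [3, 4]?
Use y[k] = Σ_i a[i]·b[k-i] at k=3. y[3] = 1×4 = 4

4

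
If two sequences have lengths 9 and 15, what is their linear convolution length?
Linear/full convolution length: m + n - 1 = 9 + 15 - 1 = 23

23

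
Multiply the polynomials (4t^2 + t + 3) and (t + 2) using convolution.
Ascending coefficients: a = [3, 1, 4], b = [2, 1]. c[0] = 3×2 = 6; c[1] = 3×1 + 1×2 = 5; c[2] = 1×1 + 4×2 = 9; c[3] = 4×1 = 4. Result coefficients: [6, 5, 9, 4] → 4t^3 + 9t^2 + 5t + 6

4t^3 + 9t^2 + 5t + 6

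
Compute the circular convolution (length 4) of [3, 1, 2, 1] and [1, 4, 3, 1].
Use y[k] = Σ_j s[j]·t[(k-j) mod 4]. y[0] = 3×1 + 1×1 + 2×3 + 1×4 = 14; y[1] = 3×4 + 1×1 + 2×1 + 1×3 = 18; y[2] = 3×3 + 1×4 + 2×1 + 1×1 = 16; y[3] = 3×1 + 1×3 + 2×4 + 1×1 = 15. Result: [14, 18, 16, 15]

[14, 18, 16, 15]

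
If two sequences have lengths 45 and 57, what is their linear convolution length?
Linear/full convolution length: m + n - 1 = 45 + 57 - 1 = 101

101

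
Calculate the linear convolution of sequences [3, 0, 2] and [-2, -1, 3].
y[0] = 3×-2 = -6; y[1] = 3×-1 + 0×-2 = -3; y[2] = 3×3 + 0×-1 + 2×-2 = 5; y[3] = 0×3 + 2×-1 = -2; y[4] = 2×3 = 6

[-6, -3, 5, -2, 6]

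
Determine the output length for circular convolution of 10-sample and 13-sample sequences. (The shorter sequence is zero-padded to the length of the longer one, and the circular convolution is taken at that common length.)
Circular convolution (zero-padding the shorter input) has length max(m, n) = max(10, 13) = 13

13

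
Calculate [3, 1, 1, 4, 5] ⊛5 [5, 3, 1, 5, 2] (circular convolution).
Use y[k] = Σ_j u[j]·v[(k-j) mod 5]. y[0] = 3×5 + 1×2 + 1×5 + 4×1 + 5×3 = 41; y[1] = 3×3 + 1×5 + 1×2 + 4×5 + 5×1 = 41; y[2] = 3×1 + 1×3 + 1×5 + 4×2 + 5×5 = 44; y[3] = 3×5 + 1×1 + 1×3 + 4×5 + 5×2 = 49; y[4] = 3×2 + 1×5 + 1×1 + 4×3 + 5×5 = 49. Result: [41, 41, 44, 49, 49]

[41, 41, 44, 49, 49]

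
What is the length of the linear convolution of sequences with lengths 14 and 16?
Linear/full convolution length: m + n - 1 = 14 + 16 - 1 = 29

29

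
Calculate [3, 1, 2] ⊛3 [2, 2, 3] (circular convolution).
Use y[k] = Σ_j f[j]·g[(k-j) mod 3]. y[0] = 3×2 + 1×3 + 2×2 = 13; y[1] = 3×2 + 1×2 + 2×3 = 14; y[2] = 3×3 + 1×2 + 2×2 = 15. Result: [13, 14, 15]

[13, 14, 15]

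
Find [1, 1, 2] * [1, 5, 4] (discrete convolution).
y[0] = 1×1 = 1; y[1] = 1×5 + 1×1 = 6; y[2] = 1×4 + 1×5 + 2×1 = 11; y[3] = 1×4 + 2×5 = 14; y[4] = 2×4 = 8

[1, 6, 11, 14, 8]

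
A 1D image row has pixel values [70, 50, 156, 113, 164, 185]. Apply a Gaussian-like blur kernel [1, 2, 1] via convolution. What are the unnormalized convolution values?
Convolve image row [70, 50, 156, 113, 164, 185] with kernel [1, 2, 1]: y[0] = 70×1 = 70; y[1] = 70×2 + 50×1 = 190; y[2] = 70×1 + 50×2 + 156×1 = 326; y[3] = 50×1 + 156×2 + 113×1 = 475; y[4] = 156×1 + 113×2 + 164×1 = 546; y[5] = 113×1 + 164×2 + 185×1 = 626; y[6] = 164×1 + 185×2 = 534; y[7] = 185×1 = 185 → [70, 190, 326, 475, 546, 626, 534, 185]. Normalization factor = sum(kernel) = 4.

[70, 190, 326, 475, 546, 626, 534, 185]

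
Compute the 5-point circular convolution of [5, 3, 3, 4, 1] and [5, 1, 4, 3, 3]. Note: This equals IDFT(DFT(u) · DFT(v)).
Either evaluate y[k] = Σ_j u[j]·v[(k-j) mod 5] directly, or use IDFT(DFT(u) · DFT(v)). y[0] = 5×5 + 3×3 + 3×3 + 4×4 + 1×1 = 60; y[1] = 5×1 + 3×5 + 3×3 + 4×3 + 1×4 = 45; y[2] = 5×4 + 3×1 + 3×5 + 4×3 + 1×3 = 53; y[3] = 5×3 + 3×4 + 3×1 + 4×5 + 1×3 = 53; y[4] = 5×3 + 3×3 + 3×4 + 4×1 + 1×5 = 45. Result: [60, 45, 53, 53, 45]

[60, 45, 53, 53, 45]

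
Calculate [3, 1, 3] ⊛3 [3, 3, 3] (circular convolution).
Use y[k] = Σ_j a[j]·b[(k-j) mod 3]. y[0] = 3×3 + 1×3 + 3×3 = 21; y[1] = 3×3 + 1×3 + 3×3 = 21; y[2] = 3×3 + 1×3 + 3×3 = 21. Result: [21, 21, 21]

[21, 21, 21]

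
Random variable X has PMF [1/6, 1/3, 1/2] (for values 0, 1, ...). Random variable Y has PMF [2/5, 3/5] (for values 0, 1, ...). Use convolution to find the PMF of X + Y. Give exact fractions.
P(X+Y=k) = Σ_i P(X=i)·P(Y=k-i) — a convolution of [1/6, 1/3, 1/2] and [2/5, 3/5]. P(X+Y=0) = (1/6)×(2/5) = 1/15; P(X+Y=1) = (1/6)×(3/5) + (1/3)×(2/5) = 1/10 + 2/15 = 7/30; P(X+Y=2) = (1/3)×(3/5) + (1/2)×(2/5) = 1/5 + 1/5 = 2/5; P(X+Y=3) = (1/2)×(3/5) = 3/10. PMF: [1/15, 7/30, 2/5, 3/10] (sums to 1 ✓)

[1/15, 7/30, 2/5, 3/10]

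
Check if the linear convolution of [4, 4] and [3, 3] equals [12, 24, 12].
Recompute linear convolution of [4, 4] and [3, 3]: y[0] = 4×3 = 12; y[1] = 4×3 + 4×3 = 24; y[2] = 4×3 = 12 → [12, 24, 12]. Given [12, 24, 12] matches, so answer: Yes

Yes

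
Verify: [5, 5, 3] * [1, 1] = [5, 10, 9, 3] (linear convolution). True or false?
Recompute linear convolution of [5, 5, 3] and [1, 1]: y[0] = 5×1 = 5; y[1] = 5×1 + 5×1 = 10; y[2] = 5×1 + 3×1 = 8; y[3] = 3×1 = 3 → [5, 10, 8, 3]. Compare to given [5, 10, 9, 3]: they differ at index 2: given 9, correct 8, so answer: No

No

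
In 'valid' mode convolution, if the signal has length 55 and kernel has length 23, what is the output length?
'Valid' mode counts only positions where the kernel fully overlaps the signal: m - n + 1 = 55 - 23 + 1 = 33

33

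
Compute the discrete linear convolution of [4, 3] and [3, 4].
y[0] = 4×3 = 12; y[1] = 4×4 + 3×3 = 25; y[2] = 3×4 = 12

[12, 25, 12]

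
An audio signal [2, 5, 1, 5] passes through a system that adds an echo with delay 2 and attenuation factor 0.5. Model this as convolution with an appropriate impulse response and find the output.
Direct-path + delayed-attenuated-path model → impulse response h = [1, 0, 0.5] (1 at lag 0, 0.5 at lag 2). Output y[n] = x[n] + 0.5·x[n - 2] (with x[n] = 0 outside 0..3): y[0] = 2 + 0.5×0 = 2; y[1] = 5 + 0.5×0 = 5; y[2] = 1 + 0.5×2 = 2.0; y[3] = 5 + 0.5×5 = 7.5; y[4] = 0 + 0.5×1 = 0.5; y[5] = 0 + 0.5×5 = 2.5. So y = [2, 5, 2.0, 7.5, 0.5, 2.5]

[2, 5, 2.0, 7.5, 0.5, 2.5]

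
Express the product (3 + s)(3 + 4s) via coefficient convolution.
Ascending coefficients: a = [3, 1], b = [3, 4]. c[0] = 3×3 = 9; c[1] = 3×4 + 1×3 = 15; c[2] = 1×4 = 4. Result coefficients: [9, 15, 4] → 9 + 15s + 4s^2

9 + 15s + 4s^2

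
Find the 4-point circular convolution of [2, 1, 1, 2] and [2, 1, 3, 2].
Use y[k] = Σ_j u[j]·v[(k-j) mod 4]. y[0] = 2×2 + 1×2 + 1×3 + 2×1 = 11; y[1] = 2×1 + 1×2 + 1×2 + 2×3 = 12; y[2] = 2×3 + 1×1 + 1×2 + 2×2 = 13; y[3] = 2×2 + 1×3 + 1×1 + 2×2 = 12. Result: [11, 12, 13, 12]

[11, 12, 13, 12]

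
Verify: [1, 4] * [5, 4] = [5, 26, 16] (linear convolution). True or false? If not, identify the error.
Recompute linear convolution of [1, 4] and [5, 4]: y[0] = 1×5 = 5; y[1] = 1×4 + 4×5 = 24; y[2] = 4×4 = 16 → [5, 24, 16]. Compare to given [5, 26, 16]: they differ at index 1: given 26, correct 24, so answer: No

No. Error at index 1: given 26, correct 24.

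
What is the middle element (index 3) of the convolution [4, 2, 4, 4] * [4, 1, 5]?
Use y[k] = Σ_i a[i]·b[k-i] at k=3. y[3] = 2×5 + 4×1 + 4×4 = 30

30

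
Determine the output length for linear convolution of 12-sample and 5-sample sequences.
Linear/full convolution length: m + n - 1 = 12 + 5 - 1 = 16

16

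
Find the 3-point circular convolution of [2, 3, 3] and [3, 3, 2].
Use y[k] = Σ_j s[j]·t[(k-j) mod 3]. y[0] = 2×3 + 3×2 + 3×3 = 21; y[1] = 2×3 + 3×3 + 3×2 = 21; y[2] = 2×2 + 3×3 + 3×3 = 22. Result: [21, 21, 22]

[21, 21, 22]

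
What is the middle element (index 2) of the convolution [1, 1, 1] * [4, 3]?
Use y[k] = Σ_i a[i]·b[k-i] at k=2. y[2] = 1×3 + 1×4 = 7

7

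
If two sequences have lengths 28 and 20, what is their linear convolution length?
Linear/full convolution length: m + n - 1 = 28 + 20 - 1 = 47

47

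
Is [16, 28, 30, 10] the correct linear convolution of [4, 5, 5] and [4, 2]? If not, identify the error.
Recompute linear convolution of [4, 5, 5] and [4, 2]: y[0] = 4×4 = 16; y[1] = 4×2 + 5×4 = 28; y[2] = 5×2 + 5×4 = 30; y[3] = 5×2 = 10 → [16, 28, 30, 10]. Given [16, 28, 30, 10] matches, so answer: Yes

Yes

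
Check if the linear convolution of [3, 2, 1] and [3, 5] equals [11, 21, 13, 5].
Recompute linear convolution of [3, 2, 1] and [3, 5]: y[0] = 3×3 = 9; y[1] = 3×5 + 2×3 = 21; y[2] = 2×5 + 1×3 = 13; y[3] = 1×5 = 5 → [9, 21, 13, 5]. Compare to given [11, 21, 13, 5]: they differ at index 0: given 11, correct 9, so answer: No

No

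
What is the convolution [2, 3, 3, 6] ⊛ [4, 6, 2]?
y[0] = 2×4 = 8; y[1] = 2×6 + 3×4 = 24; y[2] = 2×2 + 3×6 + 3×4 = 34; y[3] = 3×2 + 3×6 + 6×4 = 48; y[4] = 3×2 + 6×6 = 42; y[5] = 6×2 = 12

[8, 24, 34, 48, 42, 12]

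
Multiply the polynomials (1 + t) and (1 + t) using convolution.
Ascending coefficients: a = [1, 1], b = [1, 1]. c[0] = 1×1 = 1; c[1] = 1×1 + 1×1 = 2; c[2] = 1×1 = 1. Result coefficients: [1, 2, 1] → 1 + 2t + t^2

1 + 2t + t^2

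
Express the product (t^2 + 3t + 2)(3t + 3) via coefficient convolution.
Ascending coefficients: a = [2, 3, 1], b = [3, 3]. c[0] = 2×3 = 6; c[1] = 2×3 + 3×3 = 15; c[2] = 3×3 + 1×3 = 12; c[3] = 1×3 = 3. Result coefficients: [6, 15, 12, 3] → 3t^3 + 12t^2 + 15t + 6

3t^3 + 12t^2 + 15t + 6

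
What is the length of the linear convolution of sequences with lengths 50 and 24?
Linear/full convolution length: m + n - 1 = 50 + 24 - 1 = 73

73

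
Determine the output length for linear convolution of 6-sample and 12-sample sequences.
Linear/full convolution length: m + n - 1 = 6 + 12 - 1 = 17

17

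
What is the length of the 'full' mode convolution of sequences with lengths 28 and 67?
Linear/full convolution length: m + n - 1 = 28 + 67 - 1 = 94

94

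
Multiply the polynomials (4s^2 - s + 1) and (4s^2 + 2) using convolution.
Ascending coefficients: a = [1, -1, 4], b = [2, 0, 4]. c[0] = 1×2 = 2; c[1] = 1×0 + -1×2 = -2; c[2] = 1×4 + -1×0 + 4×2 = 12; c[3] = -1×4 + 4×0 = -4; c[4] = 4×4 = 16. Result coefficients: [2, -2, 12, -4, 16] → 16s^4 - 4s^3 + 12s^2 - 2s + 2

16s^4 - 4s^3 + 12s^2 - 2s + 2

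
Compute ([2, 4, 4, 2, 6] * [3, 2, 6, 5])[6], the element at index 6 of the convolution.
Use y[k] = Σ_i a[i]·b[k-i] at k=6. y[6] = 2×5 + 6×6 = 46

46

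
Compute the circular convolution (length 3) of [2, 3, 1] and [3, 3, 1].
Use y[k] = Σ_j s[j]·t[(k-j) mod 3]. y[0] = 2×3 + 3×1 + 1×3 = 12; y[1] = 2×3 + 3×3 + 1×1 = 16; y[2] = 2×1 + 3×3 + 1×3 = 14. Result: [12, 16, 14]

[12, 16, 14]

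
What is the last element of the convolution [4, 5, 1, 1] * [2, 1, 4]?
Use y[k] = Σ_i a[i]·b[k-i] at k=5. y[5] = 1×4 = 4

4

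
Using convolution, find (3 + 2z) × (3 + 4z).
Ascending coefficients: a = [3, 2], b = [3, 4]. c[0] = 3×3 = 9; c[1] = 3×4 + 2×3 = 18; c[2] = 2×4 = 8. Result coefficients: [9, 18, 8] → 9 + 18z + 8z^2

9 + 18z + 8z^2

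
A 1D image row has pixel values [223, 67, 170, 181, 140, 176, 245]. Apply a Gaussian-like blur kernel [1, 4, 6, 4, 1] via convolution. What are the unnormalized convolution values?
Convolve image row [223, 67, 170, 181, 140, 176, 245] with kernel [1, 4, 6, 4, 1]: y[0] = 223×1 = 223; y[1] = 223×4 + 67×1 = 959; y[2] = 223×6 + 67×4 + 170×1 = 1776; y[3] = 223×4 + 67×6 + 170×4 + 181×1 = 2155; y[4] = 223×1 + 67×4 + 170×6 + 181×4 + 140×1 = 2375; y[5] = 67×1 + 170×4 + 181×6 + 140×4 + 176×1 = 2569; y[6] = 170×1 + 181×4 + 140×6 + 176×4 + 245×1 = 2683; y[7] = 181×1 + 140×4 + 176×6 + 245×4 = 2777; y[8] = 140×1 + 176×4 + 245×6 = 2314; y[9] = 176×1 + 245×4 = 1156; y[10] = 245×1 = 245 → [223, 959, 1776, 2155, 2375, 2569, 2683, 2777, 2314, 1156, 245]. Normalization factor = sum(kernel) = 16.

[223, 959, 1776, 2155, 2375, 2569, 2683, 2777, 2314, 1156, 245]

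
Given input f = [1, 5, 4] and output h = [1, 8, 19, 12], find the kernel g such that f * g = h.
Output length 4 = len(f) + len(g) - 1 ⇒ len(g) = 2. Solve g forward using g[k] = (h[k] - Σ_{i≥1} f[i]·g[k-i]) / f[0]: g[0] = h[0] / f[0] = 1 / 1 = 1; g[1] = (h[1] - 5×1) / f[0] = (8 - 5×1) / 1 = 3. So g = [1, 3]. Forward-check [1, 5, 4] * [1, 3]: h[0] = 1×1 = 1; h[1] = 1×3 + 5×1 = 8; h[2] = 5×3 + 4×1 = 19; h[3] = 4×3 = 12 → [1, 8, 19, 12] ✓

[1, 3]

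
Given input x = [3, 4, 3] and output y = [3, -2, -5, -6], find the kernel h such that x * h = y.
Output length 4 = len(x) + len(h) - 1 ⇒ len(h) = 2. Solve h forward using h[k] = (y[k] - Σ_{i≥1} x[i]·h[k-i]) / x[0]: h[0] = y[0] / x[0] = 3 / 3 = 1; h[1] = (y[1] - 4×1) / x[0] = (-2 - 4×1) / 3 = -2. So h = [1, -2]. Forward-check [3, 4, 3] * [1, -2]: y[0] = 3×1 = 3; y[1] = 3×-2 + 4×1 = -2; y[2] = 4×-2 + 3×1 = -5; y[3] = 3×-2 = -6 → [3, -2, -5, -6] ✓

[1, -2]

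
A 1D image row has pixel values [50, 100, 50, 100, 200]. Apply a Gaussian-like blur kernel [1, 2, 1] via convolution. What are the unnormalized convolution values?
Convolve image row [50, 100, 50, 100, 200] with kernel [1, 2, 1]: y[0] = 50×1 = 50; y[1] = 50×2 + 100×1 = 200; y[2] = 50×1 + 100×2 + 50×1 = 300; y[3] = 100×1 + 50×2 + 100×1 = 300; y[4] = 50×1 + 100×2 + 200×1 = 450; y[5] = 100×1 + 200×2 = 500; y[6] = 200×1 = 200 → [50, 200, 300, 300, 450, 500, 200]. Normalization factor = sum(kernel) = 4.

[50, 200, 300, 300, 450, 500, 200]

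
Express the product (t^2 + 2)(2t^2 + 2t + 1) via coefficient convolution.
Ascending coefficients: a = [2, 0, 1], b = [1, 2, 2]. c[0] = 2×1 = 2; c[1] = 2×2 + 0×1 = 4; c[2] = 2×2 + 0×2 + 1×1 = 5; c[3] = 0×2 + 1×2 = 2; c[4] = 1×2 = 2. Result coefficients: [2, 4, 5, 2, 2] → 2t^4 + 2t^3 + 5t^2 + 4t + 2

2t^4 + 2t^3 + 5t^2 + 4t + 2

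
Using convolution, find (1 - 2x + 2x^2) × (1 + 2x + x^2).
Ascending coefficients: a = [1, -2, 2], b = [1, 2, 1]. c[0] = 1×1 = 1; c[1] = 1×2 + -2×1 = 0; c[2] = 1×1 + -2×2 + 2×1 = -1; c[3] = -2×1 + 2×2 = 2; c[4] = 2×1 = 2. Result coefficients: [1, 0, -1, 2, 2] → 1 - x^2 + 2x^3 + 2x^4

1 - x^2 + 2x^3 + 2x^4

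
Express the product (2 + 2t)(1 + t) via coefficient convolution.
Ascending coefficients: a = [2, 2], b = [1, 1]. c[0] = 2×1 = 2; c[1] = 2×1 + 2×1 = 4; c[2] = 2×1 = 2. Result coefficients: [2, 4, 2] → 2 + 4t + 2t^2

2 + 4t + 2t^2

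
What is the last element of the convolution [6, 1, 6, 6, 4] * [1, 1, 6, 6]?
Use y[k] = Σ_i a[i]·b[k-i] at k=7. y[7] = 4×6 = 24

24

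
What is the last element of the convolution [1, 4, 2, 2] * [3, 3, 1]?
Use y[k] = Σ_i a[i]·b[k-i] at k=5. y[5] = 2×1 = 2

2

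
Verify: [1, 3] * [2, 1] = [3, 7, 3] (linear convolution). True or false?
Recompute linear convolution of [1, 3] and [2, 1]: y[0] = 1×2 = 2; y[1] = 1×1 + 3×2 = 7; y[2] = 3×1 = 3 → [2, 7, 3]. Compare to given [3, 7, 3]: they differ at index 0: given 3, correct 2, so answer: No

No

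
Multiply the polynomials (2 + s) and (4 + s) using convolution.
Ascending coefficients: a = [2, 1], b = [4, 1]. c[0] = 2×4 = 8; c[1] = 2×1 + 1×4 = 6; c[2] = 1×1 = 1. Result coefficients: [8, 6, 1] → 8 + 6s + s^2

8 + 6s + s^2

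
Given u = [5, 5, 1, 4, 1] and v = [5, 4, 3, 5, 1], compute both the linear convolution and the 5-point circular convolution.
Linear: y_lin[0] = 5×5 = 25; y_lin[1] = 5×4 + 5×5 = 45; y_lin[2] = 5×3 + 5×4 + 1×5 = 40; y_lin[3] = 5×5 + 5×3 + 1×4 + 4×5 = 64; y_lin[4] = 5×1 + 5×5 + 1×3 + 4×4 + 1×5 = 54; y_lin[5] = 5×1 + 1×5 + 4×3 + 1×4 = 26; y_lin[6] = 1×1 + 4×5 + 1×3 = 24; y_lin[7] = 4×1 + 1×5 = 9; y_lin[8] = 1×1 = 1 → [25, 45, 40, 64, 54, 26, 24, 9, 1]. Circular (length 5): y[0] = 5×5 + 5×1 + 1×5 + 4×3 + 1×4 = 51; y[1] = 5×4 + 5×5 + 1×1 + 4×5 + 1×3 = 69; y[2] = 5×3 + 5×4 + 1×5 + 4×1 + 1×5 = 49; y[3] = 5×5 + 5×3 + 1×4 + 4×5 + 1×1 = 65; y[4] = 5×1 + 5×5 + 1×3 + 4×4 + 1×5 = 54 → [51, 69, 49, 65, 54]

Linear: [25, 45, 40, 64, 54, 26, 24, 9, 1], Circular: [51, 69, 49, 65, 54]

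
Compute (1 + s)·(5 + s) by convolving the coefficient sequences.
Ascending coefficients: a = [1, 1], b = [5, 1]. c[0] = 1×5 = 5; c[1] = 1×1 + 1×5 = 6; c[2] = 1×1 = 1. Result coefficients: [5, 6, 1] → 5 + 6s + s^2

5 + 6s + s^2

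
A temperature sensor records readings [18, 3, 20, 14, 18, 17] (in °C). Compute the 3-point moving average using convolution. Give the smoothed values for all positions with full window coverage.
3-point moving average kernel = [1, 1, 1]. Apply in 'valid' mode (full window coverage): avg[0] = (18 + 3 + 20) / 3 = 13.67; avg[1] = (3 + 20 + 14) / 3 = 12.33; avg[2] = (20 + 14 + 18) / 3 = 17.33; avg[3] = (14 + 18 + 17) / 3 = 16.33. Smoothed values: [13.67, 12.33, 17.33, 16.33]

[13.67, 12.33, 17.33, 16.33]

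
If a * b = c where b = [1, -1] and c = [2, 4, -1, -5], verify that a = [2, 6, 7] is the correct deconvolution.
Forward-compute [2, 6, 7] * [1, -1]: c[0] = 2×1 = 2; c[1] = 2×-1 + 6×1 = 4; c[2] = 6×-1 + 7×1 = 1; c[3] = 7×-1 = -7 → [2, 4, 1, -7]. Does not match given c = [2, 4, -1, -5].

Not verified. [2, 6, 7] * [1, -1] = [2, 4, 1, -7], which differs from [2, 4, -1, -5] at index 2.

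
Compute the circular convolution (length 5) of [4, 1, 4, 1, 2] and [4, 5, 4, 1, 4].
Use y[k] = Σ_j f[j]·g[(k-j) mod 5]. y[0] = 4×4 + 1×4 + 4×1 + 1×4 + 2×5 = 38; y[1] = 4×5 + 1×4 + 4×4 + 1×1 + 2×4 = 49; y[2] = 4×4 + 1×5 + 4×4 + 1×4 + 2×1 = 43; y[3] = 4×1 + 1×4 + 4×5 + 1×4 + 2×4 = 40; y[4] = 4×4 + 1×1 + 4×4 + 1×5 + 2×4 = 46. Result: [38, 49, 43, 40, 46]

[38, 49, 43, 40, 46]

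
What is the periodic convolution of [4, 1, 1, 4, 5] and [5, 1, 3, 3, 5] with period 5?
Use y[k] = Σ_j u[j]·v[(k-j) mod 5]. y[0] = 4×5 + 1×5 + 1×3 + 4×3 + 5×1 = 45; y[1] = 4×1 + 1×5 + 1×5 + 4×3 + 5×3 = 41; y[2] = 4×3 + 1×1 + 1×5 + 4×5 + 5×3 = 53; y[3] = 4×3 + 1×3 + 1×1 + 4×5 + 5×5 = 61; y[4] = 4×5 + 1×3 + 1×3 + 4×1 + 5×5 = 55. Result: [45, 41, 53, 61, 55]

[45, 41, 53, 61, 55]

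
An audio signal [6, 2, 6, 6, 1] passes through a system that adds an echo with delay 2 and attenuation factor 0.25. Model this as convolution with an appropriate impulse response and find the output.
Direct-path + delayed-attenuated-path model → impulse response h = [1, 0, 0.25] (1 at lag 0, 0.25 at lag 2). Output y[n] = x[n] + 0.25·x[n - 2] (with x[n] = 0 outside 0..4): y[0] = 6 + 0.25×0 = 6; y[1] = 2 + 0.25×0 = 2; y[2] = 6 + 0.25×6 = 7.5; y[3] = 6 + 0.25×2 = 6.5; y[4] = 1 + 0.25×6 = 2.5; y[5] = 0 + 0.25×6 = 1.5; y[6] = 0 + 0.25×1 = 0.25. So y = [6, 2, 7.5, 6.5, 2.5, 1.5, 0.25]

[6, 2, 7.5, 6.5, 2.5, 1.5, 0.25]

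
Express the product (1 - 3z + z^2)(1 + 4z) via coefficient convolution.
Ascending coefficients: a = [1, -3, 1], b = [1, 4]. c[0] = 1×1 = 1; c[1] = 1×4 + -3×1 = 1; c[2] = -3×4 + 1×1 = -11; c[3] = 1×4 = 4. Result coefficients: [1, 1, -11, 4] → 1 + z - 11z^2 + 4z^3

1 + z - 11z^2 + 4z^3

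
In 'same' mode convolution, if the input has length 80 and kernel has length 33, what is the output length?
'Same' mode returns an output with the same length as the input: 80

80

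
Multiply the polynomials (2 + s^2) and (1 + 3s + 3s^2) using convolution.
Ascending coefficients: a = [2, 0, 1], b = [1, 3, 3]. c[0] = 2×1 = 2; c[1] = 2×3 + 0×1 = 6; c[2] = 2×3 + 0×3 + 1×1 = 7; c[3] = 0×3 + 1×3 = 3; c[4] = 1×3 = 3. Result coefficients: [2, 6, 7, 3, 3] → 2 + 6s + 7s^2 + 3s^3 + 3s^4

2 + 6s + 7s^2 + 3s^3 + 3s^4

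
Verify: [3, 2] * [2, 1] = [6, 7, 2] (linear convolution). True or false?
Recompute linear convolution of [3, 2] and [2, 1]: y[0] = 3×2 = 6; y[1] = 3×1 + 2×2 = 7; y[2] = 2×1 = 2 → [6, 7, 2]. Given [6, 7, 2] matches, so answer: Yes

Yes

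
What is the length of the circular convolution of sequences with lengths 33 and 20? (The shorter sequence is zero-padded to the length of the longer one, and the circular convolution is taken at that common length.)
Circular convolution (zero-padding the shorter input) has length max(m, n) = max(33, 20) = 33

33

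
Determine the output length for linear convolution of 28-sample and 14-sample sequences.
Linear/full convolution length: m + n - 1 = 28 + 14 - 1 = 41

41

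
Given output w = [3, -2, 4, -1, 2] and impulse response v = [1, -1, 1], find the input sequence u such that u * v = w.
Deconvolve w=[3, -2, 4, -1, 2] by v=[1, -1, 1]. Since v[0]=1, solve forward: u[0] = w[0] / 1 = 3; u[1] = (w[1] - 3×-1) / 1 = 1; u[2] = (w[2] - 1×-1 - 3×1) / 1 = 2. So u = [3, 1, 2]. Check by forward convolution: w[0] = 3×1 = 3; w[1] = 3×-1 + 1×1 = -2; w[2] = 3×1 + 1×-1 + 2×1 = 4; w[3] = 1×1 + 2×-1 = -1; w[4] = 2×1 = 2

[3, 1, 2]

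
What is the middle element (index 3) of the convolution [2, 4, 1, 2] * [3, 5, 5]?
Use y[k] = Σ_i a[i]·b[k-i] at k=3. y[3] = 4×5 + 1×5 + 2×3 = 31

31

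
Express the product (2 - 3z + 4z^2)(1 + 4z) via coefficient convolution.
Ascending coefficients: a = [2, -3, 4], b = [1, 4]. c[0] = 2×1 = 2; c[1] = 2×4 + -3×1 = 5; c[2] = -3×4 + 4×1 = -8; c[3] = 4×4 = 16. Result coefficients: [2, 5, -8, 16] → 2 + 5z - 8z^2 + 16z^3

2 + 5z - 8z^2 + 16z^3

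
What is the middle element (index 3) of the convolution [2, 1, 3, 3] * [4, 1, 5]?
Use y[k] = Σ_i a[i]·b[k-i] at k=3. y[3] = 1×5 + 3×1 + 3×4 = 20

20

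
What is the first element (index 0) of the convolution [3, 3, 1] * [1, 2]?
Use y[k] = Σ_i a[i]·b[k-i] at k=0. y[0] = 3×1 = 3

3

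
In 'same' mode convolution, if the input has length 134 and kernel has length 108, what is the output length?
'Same' mode returns an output with the same length as the input: 134

134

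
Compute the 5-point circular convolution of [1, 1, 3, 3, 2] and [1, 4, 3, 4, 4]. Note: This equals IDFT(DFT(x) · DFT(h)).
Either evaluate y[k] = Σ_j x[j]·h[(k-j) mod 5] directly, or use IDFT(DFT(x) · DFT(h)). y[0] = 1×1 + 1×4 + 3×4 + 3×3 + 2×4 = 34; y[1] = 1×4 + 1×1 + 3×4 + 3×4 + 2×3 = 35; y[2] = 1×3 + 1×4 + 3×1 + 3×4 + 2×4 = 30; y[3] = 1×4 + 1×3 + 3×4 + 3×1 + 2×4 = 30; y[4] = 1×4 + 1×4 + 3×3 + 3×4 + 2×1 = 31. Result: [34, 35, 30, 30, 31]

[34, 35, 30, 30, 31]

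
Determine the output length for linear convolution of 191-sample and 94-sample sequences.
Linear/full convolution length: m + n - 1 = 191 + 94 - 1 = 284

284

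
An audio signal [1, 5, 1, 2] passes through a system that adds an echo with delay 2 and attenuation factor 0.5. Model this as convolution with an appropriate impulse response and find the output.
Direct-path + delayed-attenuated-path model → impulse response h = [1, 0, 0.5] (1 at lag 0, 0.5 at lag 2). Output y[n] = x[n] + 0.5·x[n - 2] (with x[n] = 0 outside 0..3): y[0] = 1 + 0.5×0 = 1; y[1] = 5 + 0.5×0 = 5; y[2] = 1 + 0.5×1 = 1.5; y[3] = 2 + 0.5×5 = 4.5; y[4] = 0 + 0.5×1 = 0.5; y[5] = 0 + 0.5×2 = 1.0. So y = [1, 5, 1.5, 4.5, 0.5, 1.0]

[1, 5, 1.5, 4.5, 0.5, 1.0]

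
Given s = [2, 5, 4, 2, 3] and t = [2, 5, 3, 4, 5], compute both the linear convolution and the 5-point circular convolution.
Linear: y_lin[0] = 2×2 = 4; y_lin[1] = 2×5 + 5×2 = 20; y_lin[2] = 2×3 + 5×5 + 4×2 = 39; y_lin[3] = 2×4 + 5×3 + 4×5 + 2×2 = 47; y_lin[4] = 2×5 + 5×4 + 4×3 + 2×5 + 3×2 = 58; y_lin[5] = 5×5 + 4×4 + 2×3 + 3×5 = 62; y_lin[6] = 4×5 + 2×4 + 3×3 = 37; y_lin[7] = 2×5 + 3×4 = 22; y_lin[8] = 3×5 = 15 → [4, 20, 39, 47, 58, 62, 37, 22, 15]. Circular (length 5): y[0] = 2×2 + 5×5 + 4×4 + 2×3 + 3×5 = 66; y[1] = 2×5 + 5×2 + 4×5 + 2×4 + 3×3 = 57; y[2] = 2×3 + 5×5 + 4×2 + 2×5 + 3×4 = 61; y[3] = 2×4 + 5×3 + 4×5 + 2×2 + 3×5 = 62; y[4] = 2×5 + 5×4 + 4×3 + 2×5 + 3×2 = 58 → [66, 57, 61, 62, 58]

Linear: [4, 20, 39, 47, 58, 62, 37, 22, 15], Circular: [66, 57, 61, 62, 58]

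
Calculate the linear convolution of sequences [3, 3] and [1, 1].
y[0] = 3×1 = 3; y[1] = 3×1 + 3×1 = 6; y[2] = 3×1 = 3

[3, 6, 3]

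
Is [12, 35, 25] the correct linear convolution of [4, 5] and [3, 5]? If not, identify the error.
Recompute linear convolution of [4, 5] and [3, 5]: y[0] = 4×3 = 12; y[1] = 4×5 + 5×3 = 35; y[2] = 5×5 = 25 → [12, 35, 25]. Given [12, 35, 25] matches, so answer: Yes

Yes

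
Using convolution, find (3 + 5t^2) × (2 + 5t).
Ascending coefficients: a = [3, 0, 5], b = [2, 5]. c[0] = 3×2 = 6; c[1] = 3×5 + 0×2 = 15; c[2] = 0×5 + 5×2 = 10; c[3] = 5×5 = 25. Result coefficients: [6, 15, 10, 25] → 6 + 15t + 10t^2 + 25t^3

6 + 15t + 10t^2 + 25t^3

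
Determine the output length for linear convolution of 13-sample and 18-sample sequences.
Linear/full convolution length: m + n - 1 = 13 + 18 - 1 = 30

30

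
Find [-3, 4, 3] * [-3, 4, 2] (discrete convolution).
y[0] = -3×-3 = 9; y[1] = -3×4 + 4×-3 = -24; y[2] = -3×2 + 4×4 + 3×-3 = 1; y[3] = 4×2 + 3×4 = 20; y[4] = 3×2 = 6

[9, -24, 1, 20, 6]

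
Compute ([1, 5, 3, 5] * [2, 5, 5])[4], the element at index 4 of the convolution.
Use y[k] = Σ_i a[i]·b[k-i] at k=4. y[4] = 3×5 + 5×5 = 40

40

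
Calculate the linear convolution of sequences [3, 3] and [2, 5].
y[0] = 3×2 = 6; y[1] = 3×5 + 3×2 = 21; y[2] = 3×5 = 15

[6, 21, 15]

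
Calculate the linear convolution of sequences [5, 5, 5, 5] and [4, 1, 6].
y[0] = 5×4 = 20; y[1] = 5×1 + 5×4 = 25; y[2] = 5×6 + 5×1 + 5×4 = 55; y[3] = 5×6 + 5×1 + 5×4 = 55; y[4] = 5×6 + 5×1 = 35; y[5] = 5×6 = 30

[20, 25, 55, 55, 35, 30]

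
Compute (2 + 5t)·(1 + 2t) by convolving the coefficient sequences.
Ascending coefficients: a = [2, 5], b = [1, 2]. c[0] = 2×1 = 2; c[1] = 2×2 + 5×1 = 9; c[2] = 5×2 = 10. Result coefficients: [2, 9, 10] → 2 + 9t + 10t^2

2 + 9t + 10t^2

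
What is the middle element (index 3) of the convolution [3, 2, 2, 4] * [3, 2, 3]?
Use y[k] = Σ_i a[i]·b[k-i] at k=3. y[3] = 2×3 + 2×2 + 4×3 = 22

22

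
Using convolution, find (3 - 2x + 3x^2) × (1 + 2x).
Ascending coefficients: a = [3, -2, 3], b = [1, 2]. c[0] = 3×1 = 3; c[1] = 3×2 + -2×1 = 4; c[2] = -2×2 + 3×1 = -1; c[3] = 3×2 = 6. Result coefficients: [3, 4, -1, 6] → 3 + 4x - x^2 + 6x^3

3 + 4x - x^2 + 6x^3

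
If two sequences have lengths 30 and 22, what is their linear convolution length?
Linear/full convolution length: m + n - 1 = 30 + 22 - 1 = 51

51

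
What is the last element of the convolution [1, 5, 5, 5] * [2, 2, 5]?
Use y[k] = Σ_i a[i]·b[k-i] at k=5. y[5] = 5×5 = 25

25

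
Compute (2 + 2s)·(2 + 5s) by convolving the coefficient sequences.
Ascending coefficients: a = [2, 2], b = [2, 5]. c[0] = 2×2 = 4; c[1] = 2×5 + 2×2 = 14; c[2] = 2×5 = 10. Result coefficients: [4, 14, 10] → 4 + 14s + 10s^2

4 + 14s + 10s^2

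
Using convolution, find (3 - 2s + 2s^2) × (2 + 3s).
Ascending coefficients: a = [3, -2, 2], b = [2, 3]. c[0] = 3×2 = 6; c[1] = 3×3 + -2×2 = 5; c[2] = -2×3 + 2×2 = -2; c[3] = 2×3 = 6. Result coefficients: [6, 5, -2, 6] → 6 + 5s - 2s^2 + 6s^3

6 + 5s - 2s^2 + 6s^3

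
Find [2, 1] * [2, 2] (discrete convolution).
y[0] = 2×2 = 4; y[1] = 2×2 + 1×2 = 6; y[2] = 1×2 = 2

[4, 6, 2]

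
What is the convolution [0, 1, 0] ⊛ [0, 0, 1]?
y[0] = 0×0 = 0; y[1] = 0×0 + 1×0 = 0; y[2] = 0×1 + 1×0 + 0×0 = 0; y[3] = 1×1 + 0×0 = 1; y[4] = 0×1 = 0

[0, 0, 0, 1, 0]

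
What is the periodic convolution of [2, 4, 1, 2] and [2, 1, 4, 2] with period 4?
Use y[k] = Σ_j a[j]·b[(k-j) mod 4]. y[0] = 2×2 + 4×2 + 1×4 + 2×1 = 18; y[1] = 2×1 + 4×2 + 1×2 + 2×4 = 20; y[2] = 2×4 + 4×1 + 1×2 + 2×2 = 18; y[3] = 2×2 + 4×4 + 1×1 + 2×2 = 25. Result: [18, 20, 18, 25]

[18, 20, 18, 25]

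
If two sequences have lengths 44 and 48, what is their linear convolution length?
Linear/full convolution length: m + n - 1 = 44 + 48 - 1 = 91

91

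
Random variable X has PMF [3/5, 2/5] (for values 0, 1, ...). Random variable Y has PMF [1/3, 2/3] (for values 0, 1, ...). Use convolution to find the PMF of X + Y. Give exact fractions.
P(X+Y=k) = Σ_i P(X=i)·P(Y=k-i) — a convolution of [3/5, 2/5] and [1/3, 2/3]. P(X+Y=0) = (3/5)×(1/3) = 1/5; P(X+Y=1) = (3/5)×(2/3) + (2/5)×(1/3) = 2/5 + 2/15 = 8/15; P(X+Y=2) = (2/5)×(2/3) = 4/15. PMF: [1/5, 8/15, 4/15] (sums to 1 ✓)

[1/5, 8/15, 4/15]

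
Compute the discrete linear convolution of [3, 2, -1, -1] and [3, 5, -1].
y[0] = 3×3 = 9; y[1] = 3×5 + 2×3 = 21; y[2] = 3×-1 + 2×5 + -1×3 = 4; y[3] = 2×-1 + -1×5 + -1×3 = -10; y[4] = -1×-1 + -1×5 = -4; y[5] = -1×-1 = 1

[9, 21, 4, -10, -4, 1]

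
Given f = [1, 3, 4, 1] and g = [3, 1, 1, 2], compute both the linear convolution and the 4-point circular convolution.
Linear: y_lin[0] = 1×3 = 3; y_lin[1] = 1×1 + 3×3 = 10; y_lin[2] = 1×1 + 3×1 + 4×3 = 16; y_lin[3] = 1×2 + 3×1 + 4×1 + 1×3 = 12; y_lin[4] = 3×2 + 4×1 + 1×1 = 11; y_lin[5] = 4×2 + 1×1 = 9; y_lin[6] = 1×2 = 2 → [3, 10, 16, 12, 11, 9, 2]. Circular (length 4): y[0] = 1×3 + 3×2 + 4×1 + 1×1 = 14; y[1] = 1×1 + 3×3 + 4×2 + 1×1 = 19; y[2] = 1×1 + 3×1 + 4×3 + 1×2 = 18; y[3] = 1×2 + 3×1 + 4×1 + 1×3 = 12 → [14, 19, 18, 12]

Linear: [3, 10, 16, 12, 11, 9, 2], Circular: [14, 19, 18, 12]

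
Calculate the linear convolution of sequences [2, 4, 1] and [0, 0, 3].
y[0] = 2×0 = 0; y[1] = 2×0 + 4×0 = 0; y[2] = 2×3 + 4×0 + 1×0 = 6; y[3] = 4×3 + 1×0 = 12; y[4] = 1×3 = 3

[0, 0, 6, 12, 3]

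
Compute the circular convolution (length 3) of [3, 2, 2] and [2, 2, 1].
Use y[k] = Σ_j a[j]·b[(k-j) mod 3]. y[0] = 3×2 + 2×1 + 2×2 = 12; y[1] = 3×2 + 2×2 + 2×1 = 12; y[2] = 3×1 + 2×2 + 2×2 = 11. Result: [12, 12, 11]

[12, 12, 11]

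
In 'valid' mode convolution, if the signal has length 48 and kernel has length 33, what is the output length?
'Valid' mode counts only positions where the kernel fully overlaps the signal: m - n + 1 = 48 - 33 + 1 = 16

16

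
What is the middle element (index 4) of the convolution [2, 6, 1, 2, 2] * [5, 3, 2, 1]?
Use y[k] = Σ_i a[i]·b[k-i] at k=4. y[4] = 6×1 + 1×2 + 2×3 + 2×5 = 24

24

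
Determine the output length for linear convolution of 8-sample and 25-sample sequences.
Linear/full convolution length: m + n - 1 = 8 + 25 - 1 = 32

32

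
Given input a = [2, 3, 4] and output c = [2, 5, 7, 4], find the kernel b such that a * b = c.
Output length 4 = len(a) + len(b) - 1 ⇒ len(b) = 2. Solve b forward using b[k] = (c[k] - Σ_{i≥1} a[i]·b[k-i]) / a[0]: b[0] = c[0] / a[0] = 2 / 2 = 1; b[1] = (c[1] - 3×1) / a[0] = (5 - 3×1) / 2 = 1. So b = [1, 1]. Forward-check [2, 3, 4] * [1, 1]: c[0] = 2×1 = 2; c[1] = 2×1 + 3×1 = 5; c[2] = 3×1 + 4×1 = 7; c[3] = 4×1 = 4 → [2, 5, 7, 4] ✓

[1, 1]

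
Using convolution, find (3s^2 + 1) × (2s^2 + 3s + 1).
Ascending coefficients: a = [1, 0, 3], b = [1, 3, 2]. c[0] = 1×1 = 1; c[1] = 1×3 + 0×1 = 3; c[2] = 1×2 + 0×3 + 3×1 = 5; c[3] = 0×2 + 3×3 = 9; c[4] = 3×2 = 6. Result coefficients: [1, 3, 5, 9, 6] → 6s^4 + 9s^3 + 5s^2 + 3s + 1

6s^4 + 9s^3 + 5s^2 + 3s + 1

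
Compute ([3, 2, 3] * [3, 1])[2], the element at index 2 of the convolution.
Use y[k] = Σ_i a[i]·b[k-i] at k=2. y[2] = 2×1 + 3×3 = 11

11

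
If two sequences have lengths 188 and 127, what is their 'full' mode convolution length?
Linear/full convolution length: m + n - 1 = 188 + 127 - 1 = 314

314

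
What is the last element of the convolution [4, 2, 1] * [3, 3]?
Use y[k] = Σ_i a[i]·b[k-i] at k=3. y[3] = 1×3 = 3

3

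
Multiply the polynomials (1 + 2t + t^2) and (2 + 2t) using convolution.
Ascending coefficients: a = [1, 2, 1], b = [2, 2]. c[0] = 1×2 = 2; c[1] = 1×2 + 2×2 = 6; c[2] = 2×2 + 1×2 = 6; c[3] = 1×2 = 2. Result coefficients: [2, 6, 6, 2] → 2 + 6t + 6t^2 + 2t^3

2 + 6t + 6t^2 + 2t^3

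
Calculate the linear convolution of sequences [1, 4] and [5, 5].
y[0] = 1×5 = 5; y[1] = 1×5 + 4×5 = 25; y[2] = 4×5 = 20

[5, 25, 20]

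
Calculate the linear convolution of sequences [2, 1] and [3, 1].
y[0] = 2×3 = 6; y[1] = 2×1 + 1×3 = 5; y[2] = 1×1 = 1

[6, 5, 1]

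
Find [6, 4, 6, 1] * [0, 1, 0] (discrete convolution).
y[0] = 6×0 = 0; y[1] = 6×1 + 4×0 = 6; y[2] = 6×0 + 4×1 + 6×0 = 4; y[3] = 4×0 + 6×1 + 1×0 = 6; y[4] = 6×0 + 1×1 = 1; y[5] = 1×0 = 0

[0, 6, 4, 6, 1, 0]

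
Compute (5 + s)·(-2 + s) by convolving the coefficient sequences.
Ascending coefficients: a = [5, 1], b = [-2, 1]. c[0] = 5×-2 = -10; c[1] = 5×1 + 1×-2 = 3; c[2] = 1×1 = 1. Result coefficients: [-10, 3, 1] → -10 + 3s + s^2

-10 + 3s + s^2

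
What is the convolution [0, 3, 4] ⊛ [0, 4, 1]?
y[0] = 0×0 = 0; y[1] = 0×4 + 3×0 = 0; y[2] = 0×1 + 3×4 + 4×0 = 12; y[3] = 3×1 + 4×4 = 19; y[4] = 4×1 = 4

[0, 0, 12, 19, 4]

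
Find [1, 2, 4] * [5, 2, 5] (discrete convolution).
y[0] = 1×5 = 5; y[1] = 1×2 + 2×5 = 12; y[2] = 1×5 + 2×2 + 4×5 = 29; y[3] = 2×5 + 4×2 = 18; y[4] = 4×5 = 20

[5, 12, 29, 18, 20]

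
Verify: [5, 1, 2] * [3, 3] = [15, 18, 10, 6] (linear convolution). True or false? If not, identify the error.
Recompute linear convolution of [5, 1, 2] and [3, 3]: y[0] = 5×3 = 15; y[1] = 5×3 + 1×3 = 18; y[2] = 1×3 + 2×3 = 9; y[3] = 2×3 = 6 → [15, 18, 9, 6]. Compare to given [15, 18, 10, 6]: they differ at index 2: given 10, correct 9, so answer: No

No. Error at index 2: given 10, correct 9.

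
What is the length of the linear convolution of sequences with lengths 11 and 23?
Linear/full convolution length: m + n - 1 = 11 + 23 - 1 = 33

33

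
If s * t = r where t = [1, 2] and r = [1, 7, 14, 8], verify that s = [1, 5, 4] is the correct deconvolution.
Forward-compute [1, 5, 4] * [1, 2]: r[0] = 1×1 = 1; r[1] = 1×2 + 5×1 = 7; r[2] = 5×2 + 4×1 = 14; r[3] = 4×2 = 8 → [1, 7, 14, 8]. Matches given r = [1, 7, 14, 8], so verified.

Verified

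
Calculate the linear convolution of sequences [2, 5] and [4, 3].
y[0] = 2×4 = 8; y[1] = 2×3 + 5×4 = 26; y[2] = 5×3 = 15

[8, 26, 15]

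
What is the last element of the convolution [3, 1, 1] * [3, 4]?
Use y[k] = Σ_i a[i]·b[k-i] at k=3. y[3] = 1×4 = 4

4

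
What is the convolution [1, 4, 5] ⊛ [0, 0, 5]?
y[0] = 1×0 = 0; y[1] = 1×0 + 4×0 = 0; y[2] = 1×5 + 4×0 + 5×0 = 5; y[3] = 4×5 + 5×0 = 20; y[4] = 5×5 = 25

[0, 0, 5, 20, 25]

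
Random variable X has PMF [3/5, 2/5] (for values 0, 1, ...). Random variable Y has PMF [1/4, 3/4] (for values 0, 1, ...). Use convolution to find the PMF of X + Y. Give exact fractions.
P(X+Y=k) = Σ_i P(X=i)·P(Y=k-i) — a convolution of [3/5, 2/5] and [1/4, 3/4]. P(X+Y=0) = (3/5)×(1/4) = 3/20; P(X+Y=1) = (3/5)×(3/4) + (2/5)×(1/4) = 9/20 + 1/10 = 11/20; P(X+Y=2) = (2/5)×(3/4) = 3/10. PMF: [3/20, 11/20, 3/10] (sums to 1 ✓)

[3/20, 11/20, 3/10]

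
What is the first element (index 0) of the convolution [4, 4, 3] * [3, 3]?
Use y[k] = Σ_i a[i]·b[k-i] at k=0. y[0] = 4×3 = 12

12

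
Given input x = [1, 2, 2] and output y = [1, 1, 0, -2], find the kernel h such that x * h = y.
Output length 4 = len(x) + len(h) - 1 ⇒ len(h) = 2. Solve h forward using h[k] = (y[k] - Σ_{i≥1} x[i]·h[k-i]) / x[0]: h[0] = y[0] / x[0] = 1 / 1 = 1; h[1] = (y[1] - 2×1) / x[0] = (1 - 2×1) / 1 = -1. So h = [1, -1]. Forward-check [1, 2, 2] * [1, -1]: y[0] = 1×1 = 1; y[1] = 1×-1 + 2×1 = 1; y[2] = 2×-1 + 2×1 = 0; y[3] = 2×-1 = -2 → [1, 1, 0, -2] ✓

[1, -1]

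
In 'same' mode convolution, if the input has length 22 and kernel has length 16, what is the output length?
'Same' mode returns an output with the same length as the input: 22

22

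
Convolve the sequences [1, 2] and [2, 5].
y[0] = 1×2 = 2; y[1] = 1×5 + 2×2 = 9; y[2] = 2×5 = 10

[2, 9, 10]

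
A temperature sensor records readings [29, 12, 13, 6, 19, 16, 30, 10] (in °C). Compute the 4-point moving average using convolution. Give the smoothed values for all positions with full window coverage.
4-point moving average kernel = [1, 1, 1, 1]. Apply in 'valid' mode (full window coverage): avg[0] = (29 + 12 + 13 + 6) / 4 = 15.0; avg[1] = (12 + 13 + 6 + 19) / 4 = 12.5; avg[2] = (13 + 6 + 19 + 16) / 4 = 13.5; avg[3] = (6 + 19 + 16 + 30) / 4 = 17.75; avg[4] = (19 + 16 + 30 + 10) / 4 = 18.75. Smoothed values: [15.0, 12.5, 13.5, 17.75, 18.75]

[15.0, 12.5, 13.5, 17.75, 18.75]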